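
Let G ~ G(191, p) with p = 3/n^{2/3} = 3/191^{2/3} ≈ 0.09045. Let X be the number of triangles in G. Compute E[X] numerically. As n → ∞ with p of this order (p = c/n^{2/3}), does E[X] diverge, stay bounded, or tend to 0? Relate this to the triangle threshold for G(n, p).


Number of potential triangles: C(191, 3) = 1143135.
Each occurs with probability p³ ≈ (0.09045)³ ≈ 7.401113e-04.
By linearity: E[X] = C(191, 3)·p³ ≈ 1143135 · 7.401113e-04 ≈ 846.0471.
Since α = 2/3 < 1, p = c/n^{2/3} ≫ 1/n is above the triangle threshold p ~ 1/n. Asymptotically E[X] ~ (c³/6)·n^{3(1−α)} = (3³/6)·n^{1} → ∞; triangles are abundant w.h.p.

E[X] ≈ 846.0471; in regime p = Θ(1/n^{2/3}) E[X] diverges (above the triangle threshold p ~ 1/n).


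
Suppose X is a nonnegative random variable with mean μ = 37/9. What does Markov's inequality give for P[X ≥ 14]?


μ = E[X] = 37/9, a = 14.
Markov: P[X ≥ 14] ≤ μ/a = (37/9)/14 = 37/126.
Numerically: ≈ 0.294.
(Since a = 14 > μ = 4.111, the bound 37/126 is < 1 and informative.)

P[X ≥ 14] ≤ 37/126 ≈ 0.294.


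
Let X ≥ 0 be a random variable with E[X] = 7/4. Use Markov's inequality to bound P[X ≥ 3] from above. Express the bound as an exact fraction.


μ = E[X] = 7/4, a = 3.
Markov: P[X ≥ 3] ≤ μ/a = (7/4)/3 = 7/12.
Numerically: ≈ 0.5833.
(Since a = 3 > μ = 1.7500, the bound 7/12 is < 1 and informative.)

P[X ≥ 3] ≤ 7/12 ≈ 0.5833.


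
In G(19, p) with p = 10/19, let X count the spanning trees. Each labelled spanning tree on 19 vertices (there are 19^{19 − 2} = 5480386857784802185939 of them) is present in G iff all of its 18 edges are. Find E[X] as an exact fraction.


K_19 has 19^{19 − 2} = 5480386857784802185939 labelled spanning trees.
For each such spanning tree H, let X_H = 1 if all 18 edges of H are present in G. Then P[X_H = 1] = p^{18} = (10/19)^{18} = 1000000000000000000/104127350297911241532841.
By linearity: E[X] = Σ_H E[X_H] = 5480386857784802185939 · p^{18} = 5480386857784802185939 · 1000000000000000000/104127350297911241532841 = 1000000000000000000/19.
Numerically: E[X] ≈ 5.2632e+16.

E[X] = 5480386857784802185939 · (10/19)^{18} = 1000000000000000000/19 ≈ 5.2632e+16.


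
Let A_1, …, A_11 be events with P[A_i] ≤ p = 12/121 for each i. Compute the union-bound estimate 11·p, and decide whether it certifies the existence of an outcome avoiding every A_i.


Union bound: P[∪_{i=1}^{11} A_i] ≤ Σ_i P[A_i] ≤ 11·p = 11·(12/121) = 12/11.
Numerically: 12/11 ≈ 1.090909.
Is 12/11 < 1? NO.
Since the bound 12/11 is ≥ 1, the union bound is uninformative here; it does NOT by itself certify existence.

11·p = 12/11 ≈ 1.090909; existence NOT certified by the union bound.


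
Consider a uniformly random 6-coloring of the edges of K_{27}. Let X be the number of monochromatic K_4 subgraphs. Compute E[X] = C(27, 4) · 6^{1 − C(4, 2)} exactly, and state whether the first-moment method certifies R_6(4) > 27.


E[X] = C(27, 4) · 6^{1 − 6} = 17550 · 6^{−5} = 17550/7776.
As a reduced fraction: E[X] = 325/144 ≈ 2.25694.
Is E[X] < 1? NO.
Since E[X] ≥ 1, the first-moment bound is inconclusive at n = 27; it does NOT by itself certify R_6(4) > 27.

E[X] = 325/144 ≈ 2.25694; E[X] ≥ 1; first-moment method inconclusive here.


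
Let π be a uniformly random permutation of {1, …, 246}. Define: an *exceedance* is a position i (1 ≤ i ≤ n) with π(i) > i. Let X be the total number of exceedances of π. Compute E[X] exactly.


Write X = Σ_{i=1}^{246} X_i, where X_i = 1_{π(i) > i}.
For each fixed i, π(i) is uniform over {1, …, 246} (marginal of a uniform permutation), so P[π(i) > i] = (n − i)/n. Summing: Σ_{i=1}^{246} (n − i)/n = (0 + 1 + … + 245)/246 = 246(246 − 1)/(2·246) = (246 − 1)/2.
Hence E[X] = Σ_{i=1}^{246} (246 − i)/246 = 245/2 ≈ 122.500000.

E[X] = 245/2 = 122.500000.


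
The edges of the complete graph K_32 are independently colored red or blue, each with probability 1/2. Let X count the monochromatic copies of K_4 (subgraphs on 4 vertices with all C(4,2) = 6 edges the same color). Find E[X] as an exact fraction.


Let X = Σ_S X_S over the C(32, 4) = 35960 subsets S of size 4, where X_S = 1 if the K_4 on S is monochromatic.
For a fixed S, the K_4 on S has C(4, 2) = 6 edges. P[all 6 edges red] = (1/2)^6, and likewise for blue, so P[monochromatic] = 2·(1/2)^6 = 2^{1 − 6} = 1/32.
By linearity of expectation: E[X] = C(32, 4) · 2^{1 − 6} = 35960 · 1/32 = 4495/4.
Numerically: E[X] ≈ 1123.75000.

E[X] = C(32,4)·2^(1−C(4,2)) = 4495/4 ≈ 1123.75000.


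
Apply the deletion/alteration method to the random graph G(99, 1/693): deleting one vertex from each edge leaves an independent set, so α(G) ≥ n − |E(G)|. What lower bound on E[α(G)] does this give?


E[|E(G)|] = C(99, 2)·p = 4851 · (1/693) = 7.
E[α(G)] ≥ n − E[|E(G)|] = 99 − 7 = 92.
Numerically: ≈ 92.000.
(This is only a lower bound; the true E[α(G)] may be larger.)

E[α(G)] ≥ 92 ≈ 92.000.


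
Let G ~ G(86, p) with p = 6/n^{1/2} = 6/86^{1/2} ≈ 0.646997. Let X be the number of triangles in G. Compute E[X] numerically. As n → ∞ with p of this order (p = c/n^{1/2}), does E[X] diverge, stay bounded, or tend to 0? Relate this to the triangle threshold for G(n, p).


Number of potential triangles: C(86, 3) = 102340.
Each occurs with probability p³ ≈ (0.646997)³ ≈ 2.70835802e-01.
By linearity: E[X] = C(86, 3)·p³ ≈ 102340 · 2.70835802e-01 ≈ 27717.336024.
Since α = 1/2 < 1, p = c/n^{1/2} ≫ 1/n is above the triangle threshold p ~ 1/n. Asymptotically E[X] ~ (c³/6)·n^{3(1−α)} = (6³/6)·n^{1.5} → ∞; triangles are abundant w.h.p.

E[X] ≈ 27717.336024; in regime p = Θ(1/n^{1/2}) E[X] diverges (above the triangle threshold p ~ 1/n).


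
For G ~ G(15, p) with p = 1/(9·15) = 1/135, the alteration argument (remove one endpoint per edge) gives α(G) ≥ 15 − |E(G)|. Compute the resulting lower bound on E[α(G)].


E[|E(G)|] = C(15, 2)·p = 105 · (1/135) = 7/9.
E[α(G)] ≥ n − E[|E(G)|] = 15 − 7/9 = 128/9.
Numerically: ≈ 14.222.
(This is only a lower bound; the true E[α(G)] may be larger.)

E[α(G)] ≥ 128/9 ≈ 14.222.


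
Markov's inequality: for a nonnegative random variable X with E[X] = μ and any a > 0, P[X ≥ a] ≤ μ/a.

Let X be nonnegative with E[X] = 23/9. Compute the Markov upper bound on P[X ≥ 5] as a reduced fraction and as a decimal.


μ = E[X] = 23/9, a = 5.
Markov: P[X ≥ 5] ≤ μ/a = (23/9)/5 = 23/45.
Numerically: ≈ 0.511.
(Since a = 5 > μ = 2.556, the bound 23/45 is < 1 and informative.)

P[X ≥ 5] ≤ 23/45 ≈ 0.511.


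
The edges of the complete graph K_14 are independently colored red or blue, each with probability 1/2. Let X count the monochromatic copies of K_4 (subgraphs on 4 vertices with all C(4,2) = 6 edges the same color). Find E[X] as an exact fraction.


Let X = Σ_S X_S over the C(14, 4) = 1001 subsets S of size 4, where X_S = 1 if the K_4 on S is monochromatic.
For a fixed S, the K_4 on S has C(4, 2) = 6 edges. P[all 6 edges red] = (1/2)^6, and likewise for blue, so P[monochromatic] = 2·(1/2)^6 = 2^{1 − 6} = 1/32.
By linearity of expectation: E[X] = C(14, 4) · 2^{1 − 6} = 1001 · 1/32 = 1001/32.
Numerically: E[X] ≈ 31.281250.

E[X] = C(14,4)·2^(1−C(4,2)) = 1001/32 ≈ 31.281250.


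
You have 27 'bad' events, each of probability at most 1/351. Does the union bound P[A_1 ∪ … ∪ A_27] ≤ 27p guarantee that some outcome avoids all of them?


Union bound: P[∪_{i=1}^{27} A_i] ≤ Σ_i P[A_i] ≤ 27·p = 27·(1/351) = 1/13.
Numerically: 1/13 ≈ 0.0769231.
Is 1/13 < 1? YES.
Since P[∪ A_i] ≤ 1/13 < 1, the complement has P[∩ A_i^c] ≥ 1 − 1/13 = 12/13 > 0, so some outcome avoids every A_i.

27·p = 1/13 ≈ 0.0769231; existence CERTIFIED by the union bound.


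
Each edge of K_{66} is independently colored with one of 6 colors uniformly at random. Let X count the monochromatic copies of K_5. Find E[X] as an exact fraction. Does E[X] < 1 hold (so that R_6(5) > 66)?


E[X] = C(66, 5) · 6^{1 − 10} = 8936928 · 6^{−9} = 8936928/10077696.
As a reduced fraction: E[X] = 31031/34992 ≈ 0.88680.
Is E[X] < 1? YES.
Since E[X] < 1, there exists a 6-coloring of K_{66} with no monochromatic K_5; hence R_6(5) > 66.

E[X] = 31031/34992 ≈ 0.88680; E[X] < 1, so R_6(5) > 66.


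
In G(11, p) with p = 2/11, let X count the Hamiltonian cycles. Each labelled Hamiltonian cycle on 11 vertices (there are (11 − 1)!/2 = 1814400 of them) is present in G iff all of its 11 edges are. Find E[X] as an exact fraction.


K_11 has (11 − 1)!/2 = 1814400 labelled Hamiltonian cycles.
For each such Hamiltonian cycle H, let X_H = 1 if all 11 edges of H are present in G. Then P[X_H = 1] = p^{11} = (2/11)^{11} = 2048/285311670611.
Summing the indicators: E[X] = Σ_H E[X_H] = 1814400 · p^{11} = 1814400 · 2048/285311670611 = 3715891200/285311670611.
Numerically: E[X] ≈ 0.01302.

E[X] = 1814400 · (2/11)^{11} = 3715891200/285311670611 ≈ 0.01302.


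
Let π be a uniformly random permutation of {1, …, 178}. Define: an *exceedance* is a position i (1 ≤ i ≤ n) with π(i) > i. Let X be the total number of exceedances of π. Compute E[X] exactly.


Write X = Σ_{i=1}^{178} X_i, where X_i = 1_{π(i) > i}.
For each fixed i, π(i) is uniform over {1, …, 178} (marginal of a uniform permutation), so P[π(i) > i] = (n − i)/n. Summing: Σ_{i=1}^{178} (n − i)/n = (0 + 1 + … + 177)/178 = 178(178 − 1)/(2·178) = (178 − 1)/2.
Hence E[X] = Σ_{i=1}^{178} (178 − i)/178 = 177/2 ≈ 88.500.

E[X] = 177/2 = 88.500.


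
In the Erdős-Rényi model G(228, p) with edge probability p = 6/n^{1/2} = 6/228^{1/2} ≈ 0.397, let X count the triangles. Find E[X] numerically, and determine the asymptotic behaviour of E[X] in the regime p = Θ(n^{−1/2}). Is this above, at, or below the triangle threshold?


Number of potential triangles: C(228, 3) = 1949476.
Each occurs with probability p³ ≈ (0.397)³ ≈ 6.27410e-02.
By linearity: E[X] = C(228, 3)·p³ ≈ 1949476 · 6.27410e-02 ≈ 122312.086.
Since α = 1/2 < 1, p = c/n^{1/2} ≫ 1/n is above the triangle threshold p ~ 1/n. Asymptotically E[X] ~ (c³/6)·n^{3(1−α)} = (6³/6)·n^{1.5} → ∞; triangles are abundant w.h.p.

E[X] ≈ 122312.086; in regime p = Θ(1/n^{1/2}) E[X] diverges (above the triangle threshold p ~ 1/n).


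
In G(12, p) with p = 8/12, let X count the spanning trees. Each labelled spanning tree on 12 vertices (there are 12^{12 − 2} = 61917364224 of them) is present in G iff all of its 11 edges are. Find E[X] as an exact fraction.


K_12 has 12^{12 − 2} = 61917364224 labelled spanning trees.
For each such spanning tree H, let X_H = 1 if all 11 edges of H are present in G. Then P[X_H = 1] = p^{11} = (2/3)^{11} = 2048/177147.
By linearity of expectation: E[X] = Σ_H E[X_H] = 61917364224 · p^{11} = 61917364224 · 2048/177147 = 2147483648/3.
Numerically: E[X] ≈ 7.158e+08.

E[X] = 61917364224 · (2/3)^{11} = 2147483648/3 ≈ 7.158e+08.


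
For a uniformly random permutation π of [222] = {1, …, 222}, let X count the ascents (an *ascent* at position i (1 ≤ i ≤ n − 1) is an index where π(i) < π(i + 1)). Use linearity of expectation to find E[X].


Write X = Σ X_I over i = 1, …, 221, with X_I the indicator of one ascent.
There are 221 indicators.
For each fixed i, the pair (π(i), π(i+1)) is a uniformly random ordered pair of distinct values from {1, …, 222}; by symmetry P[π(i) < π(i+1)] = 1/2.
By linearity: E[X] = 221 · (1/2) = (222 − 1) · (1/2) = 221/2 ≈ 110.500000.

E[X] = 221/2 = 110.500000.


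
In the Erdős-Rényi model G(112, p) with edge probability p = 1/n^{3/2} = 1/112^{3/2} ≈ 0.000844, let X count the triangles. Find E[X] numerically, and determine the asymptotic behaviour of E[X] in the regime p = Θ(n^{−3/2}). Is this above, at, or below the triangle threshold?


Number of potential triangles: C(112, 3) = 227920.
Each occurs with probability p³ ≈ (0.000844)³ ≈ 6.00508e-10.
By linearity: E[X] = C(112, 3)·p³ ≈ 227920 · 6.00508e-10 ≈ 0.000.
Since α = 3/2 > 1, p = c/n^{3/2} = o(1/n) is below the triangle threshold p ~ 1/n. Asymptotically E[X] ~ (c³/6)·n^{3(1−α)} = (1³/6)·n^{-1.5} → 0, so by Markov's inequality G has no triangles w.h.p.

E[X] ≈ 0.000; in regime p = Θ(1/n^{3/2}) E[X] tends to 0 (below the triangle threshold p ~ 1/n).


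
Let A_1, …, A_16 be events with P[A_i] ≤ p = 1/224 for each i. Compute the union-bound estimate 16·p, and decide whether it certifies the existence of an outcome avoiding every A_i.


Union bound: P[∪_{i=1}^{16} A_i] ≤ Σ_i P[A_i] ≤ 16·p = 16·(1/224) = 1/14.
Numerically: 1/14 ≈ 0.071.
Is 1/14 < 1? YES.
Since P[∪ A_i] ≤ 1/14 < 1, the complement has P[∩ A_i^c] ≥ 1 − 1/14 = 13/14 > 0, so some outcome avoids every A_i.

16·p = 1/14 ≈ 0.071; existence CERTIFIED by the union bound.


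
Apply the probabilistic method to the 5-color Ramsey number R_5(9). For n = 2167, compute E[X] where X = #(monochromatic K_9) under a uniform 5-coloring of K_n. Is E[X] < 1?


E[X] = C(2167, 9) · 5^{1 − 36} = 2855899084841489792706810 · 5^{−35} = 2855899084841489792706810/2910383045673370361328125.
As a reduced fraction: E[X] = 571179816968297958541362/582076609134674072265625 ≈ 0.9813.
Is E[X] < 1? YES.
Since E[X] < 1, there exists a 5-coloring of K_{2167} with no monochromatic K_9; hence R_5(9) > 2167.

E[X] = 571179816968297958541362/582076609134674072265625 ≈ 0.9813; E[X] < 1, so R_5(9) > 2167.


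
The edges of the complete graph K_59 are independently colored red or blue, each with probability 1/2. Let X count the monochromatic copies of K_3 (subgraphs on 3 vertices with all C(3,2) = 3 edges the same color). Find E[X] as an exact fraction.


Let X = Σ_S X_S over the C(59, 3) = 32509 subsets S of size 3, where X_S = 1 if the K_3 on S is monochromatic.
For a fixed S, the K_3 on S has C(3, 2) = 3 edges. P[all 3 edges red] = (1/2)^3, and likewise for blue, so P[monochromatic] = 2·(1/2)^3 = 2^{1 − 3} = 1/4.
By linearity: E[X] = C(59, 3) · 2^{1 − 3} = 32509 · 1/4 = 32509/4.
Numerically: E[X] ≈ 8127.2500.

E[X] = C(59,3)·2^(1−C(3,2)) = 32509/4 ≈ 8127.2500.


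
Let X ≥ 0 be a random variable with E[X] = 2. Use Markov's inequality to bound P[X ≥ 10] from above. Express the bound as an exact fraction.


μ = E[X] = 2, a = 10.
Markov: P[X ≥ 10] ≤ μ/a = (2)/10 = 1/5.
Numerically: ≈ 0.2000.
(Since a = 10 > μ = 2.0000, the bound 1/5 is < 1 and informative.)

P[X ≥ 10] ≤ 1/5 ≈ 0.2000.


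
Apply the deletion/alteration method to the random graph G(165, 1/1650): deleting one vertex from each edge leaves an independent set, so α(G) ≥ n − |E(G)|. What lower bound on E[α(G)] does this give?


E[|E(G)|] = C(165, 2)·p = 13530 · (1/1650) = 41/5.
E[α(G)] ≥ n − E[|E(G)|] = 165 − 41/5 = 784/5.
Numerically: ≈ 156.800.
(This is only a lower bound; the true E[α(G)] may be larger.)

E[α(G)] ≥ 784/5 ≈ 156.800.


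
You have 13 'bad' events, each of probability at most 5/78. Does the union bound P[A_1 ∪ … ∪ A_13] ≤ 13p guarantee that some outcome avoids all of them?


Union bound: P[∪_{i=1}^{13} A_i] ≤ Σ_i P[A_i] ≤ 13·p = 13·(5/78) = 5/6.
Numerically: 5/6 ≈ 0.83333.
Is 5/6 < 1? YES.
Since P[∪ A_i] ≤ 5/6 < 1, the complement has P[∩ A_i^c] ≥ 1 − 5/6 = 1/6 > 0, so some outcome avoids every A_i.

13·p = 5/6 ≈ 0.83333; existence CERTIFIED by the union bound.


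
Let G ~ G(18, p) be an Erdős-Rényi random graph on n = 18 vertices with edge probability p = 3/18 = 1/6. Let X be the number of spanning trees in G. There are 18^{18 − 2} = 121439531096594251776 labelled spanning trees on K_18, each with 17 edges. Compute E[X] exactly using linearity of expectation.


K_18 has 18^{18 − 2} = 121439531096594251776 labelled spanning trees.
For each such spanning tree H, let X_H = 1 if all 17 edges of H are present in G. Then P[X_H = 1] = p^{17} = (1/6)^{17} = 1/16926659444736.
Summing the indicators: E[X] = Σ_H E[X_H] = 121439531096594251776 · p^{17} = 121439531096594251776 · 1/16926659444736 = 14348907/2.
Numerically: E[X] ≈ 7.1745e+06.

E[X] = 121439531096594251776 · (1/6)^{17} = 14348907/2 ≈ 7.1745e+06.


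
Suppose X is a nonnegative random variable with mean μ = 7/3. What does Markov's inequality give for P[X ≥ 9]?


μ = E[X] = 7/3, a = 9.
Markov: P[X ≥ 9] ≤ μ/a = (7/3)/9 = 7/27.
Numerically: ≈ 0.259.
(Since a = 9 > μ = 2.333, the bound 7/27 is < 1 and informative.)

P[X ≥ 9] ≤ 7/27 ≈ 0.259.


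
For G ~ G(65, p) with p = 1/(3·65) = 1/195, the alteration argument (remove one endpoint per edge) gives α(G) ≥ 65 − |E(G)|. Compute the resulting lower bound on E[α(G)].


E[|E(G)|] = C(65, 2)·p = 2080 · (1/195) = 32/3.
E[α(G)] ≥ n − E[|E(G)|] = 65 − 32/3 = 163/3.
Numerically: ≈ 54.33333.
(This is only a lower bound; the true E[α(G)] may be larger.)

E[α(G)] ≥ 163/3 ≈ 54.33333.


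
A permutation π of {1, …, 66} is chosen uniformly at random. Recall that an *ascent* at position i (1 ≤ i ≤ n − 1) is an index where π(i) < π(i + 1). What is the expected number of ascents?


Write X = Σ X_I over i = 1, …, 65, with X_I the indicator of one ascent.
There are 65 indicators.
For each fixed i, the pair (π(i), π(i+1)) is a uniformly random ordered pair of distinct values from {1, …, 66}; by symmetry P[π(i) < π(i+1)] = 1/2.
By linearity: E[X] = 65 · (1/2) = (66 − 1) · (1/2) = 65/2 ≈ 32.50000.

E[X] = 65/2 = 32.50000.


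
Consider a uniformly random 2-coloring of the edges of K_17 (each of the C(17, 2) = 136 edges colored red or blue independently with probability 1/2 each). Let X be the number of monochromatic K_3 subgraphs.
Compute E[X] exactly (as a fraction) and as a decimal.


Let X = Σ_S X_S over the C(17, 3) = 680 subsets S of size 3, where X_S = 1 if the K_3 on S is monochromatic.
For a fixed S, the K_3 on S has C(3, 2) = 3 edges. P[all 3 edges red] = (1/2)^3, and likewise for blue, so P[monochromatic] = 2·(1/2)^3 = 2^{1 − 3} = 1/4.
Summing: E[X] = C(17, 3) · 2^{1 − 3} = 680 · 1/4 = 170.
Numerically: E[X] ≈ 170.000000.

E[X] = C(17,3)·2^(1−C(3,2)) = 170 ≈ 170.000000.


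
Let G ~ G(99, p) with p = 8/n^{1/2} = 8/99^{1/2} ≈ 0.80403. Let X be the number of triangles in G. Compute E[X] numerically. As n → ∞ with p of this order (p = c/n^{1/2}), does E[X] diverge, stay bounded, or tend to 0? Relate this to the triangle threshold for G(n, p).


Number of potential triangles: C(99, 3) = 156849.
Each occurs with probability p³ ≈ (0.80403)³ ≈ 5.19777133e-01.
By linearity: E[X] = C(99, 3)·p³ ≈ 156849 · 5.19777133e-01 ≈ 81526.523493.
Since α = 1/2 < 1, p = c/n^{1/2} ≫ 1/n is above the triangle threshold p ~ 1/n. Asymptotically E[X] ~ (c³/6)·n^{3(1−α)} = (8³/6)·n^{1.5} → ∞; triangles are abundant w.h.p.

E[X] ≈ 81526.523493; in regime p = Θ(1/n^{1/2}) E[X] diverges (above the triangle threshold p ~ 1/n).


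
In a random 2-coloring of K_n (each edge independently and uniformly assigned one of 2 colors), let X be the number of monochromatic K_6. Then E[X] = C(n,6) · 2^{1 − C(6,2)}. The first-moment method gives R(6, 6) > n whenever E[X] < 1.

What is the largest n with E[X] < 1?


We need C(n, 6) · 2^{1 − 15} < 1, i.e. C(n, 6) < 2^{15 − 1} = 16384.
Check values of n near the boundary:
  n = 15: C(15, 6) = 5005; 5005 < 16384? YES
  n = 16: C(16, 6) = 8008; 8008 < 16384? YES
  n = 17: C(17, 6) = 12376; 12376 < 16384? YES
  n = 18: C(18, 6) = 18564; 18564 < 16384? NO
  n = 19: C(19, 6) = 27132; 27132 < 16384? NO
The largest n with C(n, 6) < 16384 is n = 17 (where E[X] = 1547/2048 ≈ 0.755371). Hence R(6, 6) > 17, i.e. R(6, 6) ≥ 18.

Largest n = 17; hence R(6, 6) > 17.


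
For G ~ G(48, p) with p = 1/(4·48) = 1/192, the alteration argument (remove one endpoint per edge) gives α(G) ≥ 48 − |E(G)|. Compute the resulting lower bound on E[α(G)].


E[|E(G)|] = C(48, 2)·p = 1128 · (1/192) = 47/8.
E[α(G)] ≥ n − E[|E(G)|] = 48 − 47/8 = 337/8.
Numerically: ≈ 42.1250.
(This is only a lower bound; the true E[α(G)] may be larger.)

E[α(G)] ≥ 337/8 ≈ 42.1250.


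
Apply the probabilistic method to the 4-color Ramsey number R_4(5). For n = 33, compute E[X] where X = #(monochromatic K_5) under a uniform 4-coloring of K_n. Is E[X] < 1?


E[X] = C(33, 5) · 4^{1 − 10} = 237336 · 4^{−9} = 237336/262144.
As a reduced fraction: E[X] = 29667/32768 ≈ 0.905365.
Is E[X] < 1? YES.
Since E[X] < 1, there exists a 4-coloring of K_{33} with no monochromatic K_5; hence R_4(5) > 33.

E[X] = 29667/32768 ≈ 0.905365; E[X] < 1, so R_4(5) > 33.


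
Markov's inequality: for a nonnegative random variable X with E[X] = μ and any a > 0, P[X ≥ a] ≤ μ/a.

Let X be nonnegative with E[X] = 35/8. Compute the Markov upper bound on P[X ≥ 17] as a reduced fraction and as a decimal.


μ = E[X] = 35/8, a = 17.
Markov: P[X ≥ 17] ≤ μ/a = (35/8)/17 = 35/136.
Numerically: ≈ 0.257353.
(Since a = 17 > μ = 4.375000, the bound 35/136 is < 1 and informative.)

P[X ≥ 17] ≤ 35/136 ≈ 0.257353.


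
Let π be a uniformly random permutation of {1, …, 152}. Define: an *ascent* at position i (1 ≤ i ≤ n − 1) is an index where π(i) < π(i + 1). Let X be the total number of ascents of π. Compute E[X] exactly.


Write X = Σ X_I over i = 1, …, 151, with X_I the indicator of one ascent.
There are 151 indicators.
For each fixed i, the pair (π(i), π(i+1)) is a uniformly random ordered pair of distinct values from {1, …, 152}; by symmetry P[π(i) < π(i+1)] = 1/2.
By linearity: E[X] = 151 · (1/2) = (152 − 1) · (1/2) = 151/2 ≈ 75.500000.

E[X] = 151/2 = 75.500000.


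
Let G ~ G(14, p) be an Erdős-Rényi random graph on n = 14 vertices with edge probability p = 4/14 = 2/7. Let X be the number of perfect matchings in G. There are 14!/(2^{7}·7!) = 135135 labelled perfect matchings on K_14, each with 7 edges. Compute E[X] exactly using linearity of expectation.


K_14 has 14!/(2^{7}·7!) = 135135 labelled perfect matchings.
For each such perfect matching H, let X_H = 1 if all 7 edges of H are present in G. Then P[X_H = 1] = p^{7} = (2/7)^{7} = 128/823543.
By linearity: E[X] = Σ_H E[X_H] = 135135 · p^{7} = 135135 · 128/823543 = 2471040/117649.
Numerically: E[X] ≈ 21.003.

E[X] = 135135 · (2/7)^{7} = 2471040/117649 ≈ 21.003.


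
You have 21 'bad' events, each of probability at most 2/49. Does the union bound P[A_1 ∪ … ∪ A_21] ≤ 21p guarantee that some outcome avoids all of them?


Union bound: P[∪_{i=1}^{21} A_i] ≤ Σ_i P[A_i] ≤ 21·p = 21·(2/49) = 6/7.
Numerically: 6/7 ≈ 0.857143.
Is 6/7 < 1? YES.
Since P[∪ A_i] ≤ 6/7 < 1, the complement has P[∩ A_i^c] ≥ 1 − 6/7 = 1/7 > 0, so some outcome avoids every A_i.

21·p = 6/7 ≈ 0.857143; existence CERTIFIED by the union bound.


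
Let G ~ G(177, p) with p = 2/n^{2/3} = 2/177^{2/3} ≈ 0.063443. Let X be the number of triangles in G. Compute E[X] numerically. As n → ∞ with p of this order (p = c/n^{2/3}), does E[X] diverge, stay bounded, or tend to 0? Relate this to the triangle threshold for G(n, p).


Number of potential triangles: C(177, 3) = 908600.
Each occurs with probability p³ ≈ (0.063443)³ ≈ 2.5535446e-04.
By linearity: E[X] = C(177, 3)·p³ ≈ 908600 · 2.5535446e-04 ≈ 232.01507.
Since α = 2/3 < 1, p = c/n^{2/3} ≫ 1/n is above the triangle threshold p ~ 1/n. Asymptotically E[X] ~ (c³/6)·n^{3(1−α)} = (2³/6)·n^{1} → ∞; triangles are abundant w.h.p.

E[X] ≈ 232.01507; in regime p = Θ(1/n^{2/3}) E[X] diverges (above the triangle threshold p ~ 1/n).


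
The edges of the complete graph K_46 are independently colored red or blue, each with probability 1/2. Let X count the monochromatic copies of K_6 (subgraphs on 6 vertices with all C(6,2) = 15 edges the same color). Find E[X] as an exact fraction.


Let X = Σ_S X_S over the C(46, 6) = 9366819 subsets S of size 6, where X_S = 1 if the K_6 on S is monochromatic.
For a fixed S, the K_6 on S has C(6, 2) = 15 edges. P[all 15 edges red] = (1/2)^15, and likewise for blue, so P[monochromatic] = 2·(1/2)^15 = 2^{1 − 15} = 1/16384.
By linearity of expectation: E[X] = C(46, 6) · 2^{1 − 15} = 9366819 · 1/16384 = 9366819/16384.
Numerically: E[X] ≈ 571.705261.

E[X] = C(46,6)·2^(1−C(6,2)) = 9366819/16384 ≈ 571.705261.


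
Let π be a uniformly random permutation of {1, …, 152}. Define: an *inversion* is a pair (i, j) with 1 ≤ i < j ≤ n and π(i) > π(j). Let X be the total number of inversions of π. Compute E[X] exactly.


Write X = Σ X_I over the C(152, 2) = 11476 pairs i < j, with X_I the indicator of one inversion.
There are 11476 indicators.
For each fixed pair i < j, the values π(i) and π(j) are two distinct elements of {1, …, 152} in uniformly random order; by symmetry P[π(i) > π(j)] = 1/2.
By linearity: E[X] = 11476 · (1/2) = C(152, 2) · (1/2) = 11476/2 = 5738 ≈ 5738.0000.

E[X] = 5738 = 5738.0000.


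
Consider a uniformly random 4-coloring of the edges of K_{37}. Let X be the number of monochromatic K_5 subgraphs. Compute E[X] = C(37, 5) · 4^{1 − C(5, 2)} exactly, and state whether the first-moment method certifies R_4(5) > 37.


E[X] = C(37, 5) · 4^{1 − 10} = 435897 · 4^{−9} = 435897/262144.
As a reduced fraction: E[X] = 435897/262144 ≈ 1.66282.
Is E[X] < 1? NO.
Since E[X] ≥ 1, the first-moment bound is inconclusive at n = 37; it does NOT by itself certify R_4(5) > 37.

E[X] = 435897/262144 ≈ 1.66282; E[X] ≥ 1; first-moment method inconclusive here.


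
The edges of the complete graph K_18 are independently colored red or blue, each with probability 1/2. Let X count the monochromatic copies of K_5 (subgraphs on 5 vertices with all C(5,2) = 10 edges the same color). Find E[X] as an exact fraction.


Let X = Σ_S X_S over the C(18, 5) = 8568 subsets S of size 5, where X_S = 1 if the K_5 on S is monochromatic.
For a fixed S, the K_5 on S has C(5, 2) = 10 edges. P[all 10 edges red] = (1/2)^10, and likewise for blue, so P[monochromatic] = 2·(1/2)^10 = 2^{1 − 10} = 1/512.
By linearity: E[X] = C(18, 5) · 2^{1 − 10} = 8568 · 1/512 = 1071/64.
Numerically: E[X] ≈ 16.734.

E[X] = C(18,5)·2^(1−C(5,2)) = 1071/64 ≈ 16.734.


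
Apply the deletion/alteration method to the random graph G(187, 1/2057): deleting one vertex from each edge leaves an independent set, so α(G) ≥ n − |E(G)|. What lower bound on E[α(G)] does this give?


E[|E(G)|] = C(187, 2)·p = 17391 · (1/2057) = 93/11.
E[α(G)] ≥ n − E[|E(G)|] = 187 − 93/11 = 1964/11.
Numerically: ≈ 178.545455.
(This is only a lower bound; the true E[α(G)] may be larger.)

E[α(G)] ≥ 1964/11 ≈ 178.545455.


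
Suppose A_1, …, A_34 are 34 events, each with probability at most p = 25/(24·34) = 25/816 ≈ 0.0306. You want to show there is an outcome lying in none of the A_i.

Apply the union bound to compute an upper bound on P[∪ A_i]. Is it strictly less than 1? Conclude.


Union bound: P[∪_{i=1}^{34} A_i] ≤ Σ_i P[A_i] ≤ 34·p = 34·(25/816) = 25/24.
Numerically: 25/24 ≈ 1.0417.
Is 25/24 < 1? NO.
Since the bound 25/24 is ≥ 1, the union bound is uninformative here; it does NOT by itself certify existence.

34·p = 25/24 ≈ 1.0417; existence NOT certified by the union bound.


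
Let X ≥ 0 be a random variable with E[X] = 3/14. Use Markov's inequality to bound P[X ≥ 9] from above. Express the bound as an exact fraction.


μ = E[X] = 3/14, a = 9.
Markov: P[X ≥ 9] ≤ μ/a = (3/14)/9 = 1/42.
Numerically: ≈ 0.02381.
(Since a = 9 > μ = 0.21429, the bound 1/42 is < 1 and informative.)

P[X ≥ 9] ≤ 1/42 ≈ 0.02381.


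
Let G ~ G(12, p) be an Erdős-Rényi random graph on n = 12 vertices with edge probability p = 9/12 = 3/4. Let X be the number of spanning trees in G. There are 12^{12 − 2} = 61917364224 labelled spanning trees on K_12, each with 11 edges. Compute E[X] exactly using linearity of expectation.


K_12 has 12^{12 − 2} = 61917364224 labelled spanning trees.
For each such spanning tree H, let X_H = 1 if all 11 edges of H are present in G. Then P[X_H = 1] = p^{11} = (3/4)^{11} = 177147/4194304.
By linearity of expectation: E[X] = Σ_H E[X_H] = 61917364224 · p^{11} = 61917364224 · 177147/4194304 = 10460353203/4.
Numerically: E[X] ≈ 2.62e+09.

E[X] = 61917364224 · (3/4)^{11} = 10460353203/4 ≈ 2.62e+09.


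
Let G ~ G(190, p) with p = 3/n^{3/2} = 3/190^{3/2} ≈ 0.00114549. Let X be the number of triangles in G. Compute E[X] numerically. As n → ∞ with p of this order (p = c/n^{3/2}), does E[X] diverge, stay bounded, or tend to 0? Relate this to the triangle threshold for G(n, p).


Number of potential triangles: C(190, 3) = 1125180.
Each occurs with probability p³ ≈ (0.00114549)³ ≈ 1.50304700e-09.
By linearity: E[X] = C(190, 3)·p³ ≈ 1125180 · 1.50304700e-09 ≈ 0.001691.
Since α = 3/2 > 1, p = c/n^{3/2} = o(1/n) is below the triangle threshold p ~ 1/n. Asymptotically E[X] ~ (c³/6)·n^{3(1−α)} = (3³/6)·n^{-1.5} → 0, so by Markov's inequality G has no triangles w.h.p.

E[X] ≈ 0.001691; in regime p = Θ(1/n^{3/2}) E[X] tends to 0 (below the triangle threshold p ~ 1/n).


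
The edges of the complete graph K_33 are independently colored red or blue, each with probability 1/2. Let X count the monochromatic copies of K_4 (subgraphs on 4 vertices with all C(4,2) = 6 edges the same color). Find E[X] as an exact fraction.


Let X = Σ_S X_S over the C(33, 4) = 40920 subsets S of size 4, where X_S = 1 if the K_4 on S is monochromatic.
For a fixed S, the K_4 on S has C(4, 2) = 6 edges. P[all 6 edges red] = (1/2)^6, and likewise for blue, so P[monochromatic] = 2·(1/2)^6 = 2^{1 − 6} = 1/32.
By linearity of expectation: E[X] = C(33, 4) · 2^{1 − 6} = 40920 · 1/32 = 5115/4.
Numerically: E[X] ≈ 1278.75000.

E[X] = C(33,4)·2^(1−C(4,2)) = 5115/4 ≈ 1278.75000.


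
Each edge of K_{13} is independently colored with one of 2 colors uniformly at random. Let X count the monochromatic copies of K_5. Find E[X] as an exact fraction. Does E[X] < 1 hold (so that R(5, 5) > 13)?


E[X] = C(13, 5) · 2^{1 − 10} = 1287 · 2^{−9} = 1287/512.
As a reduced fraction: E[X] = 1287/512 ≈ 2.514.
Is E[X] < 1? NO.
Since E[X] ≥ 1, the first-moment bound is inconclusive at n = 13; it does NOT by itself certify R(5, 5) > 13.

E[X] = 1287/512 ≈ 2.514; E[X] ≥ 1; first-moment method inconclusive here.


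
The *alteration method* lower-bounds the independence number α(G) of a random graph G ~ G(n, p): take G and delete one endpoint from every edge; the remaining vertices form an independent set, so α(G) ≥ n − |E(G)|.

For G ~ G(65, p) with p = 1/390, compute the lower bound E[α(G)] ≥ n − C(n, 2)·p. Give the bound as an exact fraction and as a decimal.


E[|E(G)|] = C(65, 2)·p = 2080 · (1/390) = 16/3.
E[α(G)] ≥ n − E[|E(G)|] = 65 − 16/3 = 179/3.
Numerically: ≈ 59.6667.
(This is only a lower bound; the true E[α(G)] may be larger.)

E[α(G)] ≥ 179/3 ≈ 59.6667.


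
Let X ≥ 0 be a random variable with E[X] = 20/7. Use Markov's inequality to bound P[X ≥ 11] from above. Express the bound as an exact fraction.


μ = E[X] = 20/7, a = 11.
Markov: P[X ≥ 11] ≤ μ/a = (20/7)/11 = 20/77.
Numerically: ≈ 0.2597.
(Since a = 11 > μ = 2.8571, the bound 20/77 is < 1 and informative.)

P[X ≥ 11] ≤ 20/77 ≈ 0.2597.


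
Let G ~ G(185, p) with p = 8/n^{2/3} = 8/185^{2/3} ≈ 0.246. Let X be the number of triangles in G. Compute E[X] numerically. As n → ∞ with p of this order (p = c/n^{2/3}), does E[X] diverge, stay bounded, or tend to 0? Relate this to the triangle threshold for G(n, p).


Number of potential triangles: C(185, 3) = 1038220.
Each occurs with probability p³ ≈ (0.246)³ ≈ 1.49598e-02.
By linearity: E[X] = C(185, 3)·p³ ≈ 1038220 · 1.49598e-02 ≈ 15531.589.
Since α = 2/3 < 1, p = c/n^{2/3} ≫ 1/n is above the triangle threshold p ~ 1/n. Asymptotically E[X] ~ (c³/6)·n^{3(1−α)} = (8³/6)·n^{1} → ∞; triangles are abundant w.h.p.

E[X] ≈ 15531.589; in regime p = Θ(1/n^{2/3}) E[X] diverges (above the triangle threshold p ~ 1/n).


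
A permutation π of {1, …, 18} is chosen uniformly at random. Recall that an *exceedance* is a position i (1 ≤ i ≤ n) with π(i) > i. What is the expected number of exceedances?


Write X = Σ_{i=1}^{18} X_i, where X_i = 1_{π(i) > i}.
For each fixed i, π(i) is uniform over {1, …, 18} (marginal of a uniform permutation), so P[π(i) > i] = (n − i)/n. Summing: Σ_{i=1}^{18} (n − i)/n = (0 + 1 + … + 17)/18 = 18(18 − 1)/(2·18) = (18 − 1)/2.
Hence E[X] = Σ_{i=1}^{18} (18 − i)/18 = 17/2 ≈ 8.500.

E[X] = 17/2 = 8.500.


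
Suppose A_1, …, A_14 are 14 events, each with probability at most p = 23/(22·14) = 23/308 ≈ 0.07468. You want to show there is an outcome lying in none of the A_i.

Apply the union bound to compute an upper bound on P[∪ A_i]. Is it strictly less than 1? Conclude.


Union bound: P[∪_{i=1}^{14} A_i] ≤ Σ_i P[A_i] ≤ 14·p = 14·(23/308) = 23/22.
Numerically: 23/22 ≈ 1.04545.
Is 23/22 < 1? NO.
Since the bound 23/22 is ≥ 1, the union bound is uninformative here; it does NOT by itself certify existence.

14·p = 23/22 ≈ 1.04545; existence NOT certified by the union bound.


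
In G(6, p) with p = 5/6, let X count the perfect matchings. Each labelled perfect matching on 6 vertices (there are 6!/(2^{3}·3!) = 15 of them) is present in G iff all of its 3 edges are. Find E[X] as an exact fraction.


K_6 has 6!/(2^{3}·3!) = 15 labelled perfect matchings.
For each such perfect matching H, let X_H = 1 if all 3 edges of H are present in G. Then P[X_H = 1] = p^{3} = (5/6)^{3} = 125/216.
By linearity of expectation: E[X] = Σ_H E[X_H] = 15 · p^{3} = 15 · 125/216 = 625/72.
Numerically: E[X] ≈ 8.68.

E[X] = 15 · (5/6)^{3} = 625/72 ≈ 8.68.


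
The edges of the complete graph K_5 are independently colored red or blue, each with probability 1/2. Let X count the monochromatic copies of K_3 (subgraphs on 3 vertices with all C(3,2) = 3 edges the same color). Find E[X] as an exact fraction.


Let X = Σ_S X_S over the C(5, 3) = 10 subsets S of size 3, where X_S = 1 if the K_3 on S is monochromatic.
For a fixed S, the K_3 on S has C(3, 2) = 3 edges. P[all 3 edges red] = (1/2)^3, and likewise for blue, so P[monochromatic] = 2·(1/2)^3 = 2^{1 − 3} = 1/4.
By linearity of expectation: E[X] = C(5, 3) · 2^{1 − 3} = 10 · 1/4 = 5/2.
Numerically: E[X] ≈ 2.5000.

E[X] = C(5,3)·2^(1−C(3,2)) = 5/2 ≈ 2.5000.


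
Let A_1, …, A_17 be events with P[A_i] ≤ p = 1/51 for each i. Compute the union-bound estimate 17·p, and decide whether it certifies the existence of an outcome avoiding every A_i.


Union bound: P[∪_{i=1}^{17} A_i] ≤ Σ_i P[A_i] ≤ 17·p = 17·(1/51) = 1/3.
Numerically: 1/3 ≈ 0.3333.
Is 1/3 < 1? YES.
Since P[∪ A_i] ≤ 1/3 < 1, the complement has P[∩ A_i^c] ≥ 1 − 1/3 = 2/3 > 0, so some outcome avoids every A_i.

17·p = 1/3 ≈ 0.3333; existence CERTIFIED by the union bound.


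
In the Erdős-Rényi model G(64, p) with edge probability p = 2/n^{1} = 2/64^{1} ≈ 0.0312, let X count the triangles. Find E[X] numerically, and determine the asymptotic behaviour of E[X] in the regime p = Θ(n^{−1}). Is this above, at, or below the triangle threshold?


Number of potential triangles: C(64, 3) = 41664.
Each occurs with probability p³ ≈ (0.0312)³ ≈ 3.05176e-05.
By linearity: E[X] = C(64, 3)·p³ ≈ 41664 · 3.05176e-05 ≈ 1.271.
Here α = 1, so p = 2/n is exactly at the triangle threshold p ~ 1/n. Asymptotically E[X] → c³/6 = 2³/6 = 4/3 ≈ 1.333, a bounded constant. In this regime the triangle count is asymptotically Poisson(c³/6).

E[X] ≈ 1.271; in regime p = Θ(1/n^{1}) E[X] stays bounded (at the triangle threshold p ~ 1/n).


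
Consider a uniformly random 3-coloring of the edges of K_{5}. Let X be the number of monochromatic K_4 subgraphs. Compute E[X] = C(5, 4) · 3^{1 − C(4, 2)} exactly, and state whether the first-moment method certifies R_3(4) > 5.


E[X] = C(5, 4) · 3^{1 − 6} = 5 · 3^{−5} = 5/243.
As a reduced fraction: E[X] = 5/243 ≈ 0.0205761.
Is E[X] < 1? YES.
Since E[X] < 1, there exists a 3-coloring of K_{5} with no monochromatic K_4; hence R_3(4) > 5.

E[X] = 5/243 ≈ 0.0205761; E[X] < 1, so R_3(4) > 5.


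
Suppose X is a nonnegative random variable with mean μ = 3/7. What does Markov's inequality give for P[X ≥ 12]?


μ = E[X] = 3/7, a = 12.
Markov: P[X ≥ 12] ≤ μ/a = (3/7)/12 = 1/28.
Numerically: ≈ 0.0357.
(Since a = 12 > μ = 0.4286, the bound 1/28 is < 1 and informative.)

P[X ≥ 12] ≤ 1/28 ≈ 0.0357.


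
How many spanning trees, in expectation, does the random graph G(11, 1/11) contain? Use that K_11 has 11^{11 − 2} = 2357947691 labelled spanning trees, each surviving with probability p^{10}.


K_11 has 11^{11 − 2} = 2357947691 labelled spanning trees.
For each such spanning tree H, let X_H = 1 if all 10 edges of H are present in G. Then P[X_H = 1] = p^{10} = (1/11)^{10} = 1/25937424601.
By linearity of expectation: E[X] = Σ_H E[X_H] = 2357947691 · p^{10} = 2357947691 · 1/25937424601 = 1/11.
Numerically: E[X] ≈ 0.090909.

E[X] = 2357947691 · (1/11)^{10} = 1/11 ≈ 0.090909.


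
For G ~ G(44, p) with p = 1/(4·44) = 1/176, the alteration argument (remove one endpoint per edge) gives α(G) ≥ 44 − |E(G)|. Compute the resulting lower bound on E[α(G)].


E[|E(G)|] = C(44, 2)·p = 946 · (1/176) = 43/8.
E[α(G)] ≥ n − E[|E(G)|] = 44 − 43/8 = 309/8.
Numerically: ≈ 38.625.
(This is only a lower bound; the true E[α(G)] may be larger.)

E[α(G)] ≥ 309/8 ≈ 38.625.


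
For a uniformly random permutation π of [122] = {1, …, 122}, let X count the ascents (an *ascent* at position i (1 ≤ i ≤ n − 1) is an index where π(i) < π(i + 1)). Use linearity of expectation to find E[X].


Write X = Σ X_I over i = 1, …, 121, with X_I the indicator of one ascent.
There are 121 indicators.
For each fixed i, the pair (π(i), π(i+1)) is a uniformly random ordered pair of distinct values from {1, …, 122}; by symmetry P[π(i) < π(i+1)] = 1/2.
By linearity: E[X] = 121 · (1/2) = (122 − 1) · (1/2) = 121/2 ≈ 60.50000.

E[X] = 121/2 = 60.50000.


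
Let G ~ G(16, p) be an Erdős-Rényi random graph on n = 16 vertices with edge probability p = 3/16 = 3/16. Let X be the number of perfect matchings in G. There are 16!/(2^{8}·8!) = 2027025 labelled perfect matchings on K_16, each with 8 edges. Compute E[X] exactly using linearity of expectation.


K_16 has 16!/(2^{8}·8!) = 2027025 labelled perfect matchings.
For each such perfect matching H, let X_H = 1 if all 8 edges of H are present in G. Then P[X_H = 1] = p^{8} = (3/16)^{8} = 6561/4294967296.
By linearity of expectation: E[X] = Σ_H E[X_H] = 2027025 · p^{8} = 2027025 · 6561/4294967296 = 13299311025/4294967296.
Numerically: E[X] ≈ 3.0965.

E[X] = 2027025 · (3/16)^{8} = 13299311025/4294967296 ≈ 3.0965.


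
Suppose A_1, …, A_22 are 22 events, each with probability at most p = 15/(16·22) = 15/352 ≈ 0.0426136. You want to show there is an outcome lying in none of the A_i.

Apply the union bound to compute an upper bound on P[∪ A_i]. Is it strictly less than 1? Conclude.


Union bound: P[∪_{i=1}^{22} A_i] ≤ Σ_i P[A_i] ≤ 22·p = 22·(15/352) = 15/16.
Numerically: 15/16 ≈ 0.9375000.
Is 15/16 < 1? YES.
Since P[∪ A_i] ≤ 15/16 < 1, the complement has P[∩ A_i^c] ≥ 1 − 15/16 = 1/16 > 0, so some outcome avoids every A_i.

22·p = 15/16 ≈ 0.9375000; existence CERTIFIED by the union bound.


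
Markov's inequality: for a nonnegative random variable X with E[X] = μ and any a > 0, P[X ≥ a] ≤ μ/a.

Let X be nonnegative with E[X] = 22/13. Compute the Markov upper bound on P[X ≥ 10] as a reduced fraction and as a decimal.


μ = E[X] = 22/13, a = 10.
Markov: P[X ≥ 10] ≤ μ/a = (22/13)/10 = 11/65.
Numerically: ≈ 0.169.
(Since a = 10 > μ = 1.692, the bound 11/65 is < 1 and informative.)

P[X ≥ 10] ≤ 11/65 ≈ 0.169.
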